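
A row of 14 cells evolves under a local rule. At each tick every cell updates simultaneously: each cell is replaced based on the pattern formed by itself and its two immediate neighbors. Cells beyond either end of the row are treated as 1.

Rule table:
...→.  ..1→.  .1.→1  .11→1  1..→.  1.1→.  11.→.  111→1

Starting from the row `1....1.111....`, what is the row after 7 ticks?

.....1.1......

.....1.11.....
.....1.1......
.....1.1......  (fixed point — unchanged through tick 7)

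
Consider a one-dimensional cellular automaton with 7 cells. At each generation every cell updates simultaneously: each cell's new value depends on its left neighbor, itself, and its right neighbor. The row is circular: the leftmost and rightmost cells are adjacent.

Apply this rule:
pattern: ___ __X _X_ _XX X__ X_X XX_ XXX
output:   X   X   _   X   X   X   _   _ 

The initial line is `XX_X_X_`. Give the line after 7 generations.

XX_X_X_

generation 1: X_X_X_X
generation 2: _X_X_XX
generation 3: X_X_XX_
generation 4: _X_XX_X
generation 5: X_XX_X_
generation 6: _XX_X_X
generation 7: XX_X_X_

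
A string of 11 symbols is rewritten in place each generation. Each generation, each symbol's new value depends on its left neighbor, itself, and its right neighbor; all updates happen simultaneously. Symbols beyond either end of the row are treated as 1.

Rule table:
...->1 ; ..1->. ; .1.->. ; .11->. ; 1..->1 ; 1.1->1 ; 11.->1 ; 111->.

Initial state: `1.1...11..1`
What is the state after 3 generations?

1.11.11..11

11.11..11..
.11.11..11.
1.11.11..11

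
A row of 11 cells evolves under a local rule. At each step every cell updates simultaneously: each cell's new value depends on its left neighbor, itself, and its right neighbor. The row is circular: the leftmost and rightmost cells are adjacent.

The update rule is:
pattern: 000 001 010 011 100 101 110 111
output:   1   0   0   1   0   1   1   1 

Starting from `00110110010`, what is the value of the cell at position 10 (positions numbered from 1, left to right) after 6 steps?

1

10111110000
01111110110
01111111110
01111111110  (fixed point — unchanged through step 6)
position 10 holds 1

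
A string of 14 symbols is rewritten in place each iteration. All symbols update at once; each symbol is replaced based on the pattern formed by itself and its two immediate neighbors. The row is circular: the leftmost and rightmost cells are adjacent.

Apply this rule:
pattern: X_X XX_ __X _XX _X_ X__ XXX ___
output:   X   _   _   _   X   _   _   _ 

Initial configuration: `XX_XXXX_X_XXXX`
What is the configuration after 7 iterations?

__X___________

__X____XXX____
__X___________
__X___________  (fixed point — unchanged through iteration 7)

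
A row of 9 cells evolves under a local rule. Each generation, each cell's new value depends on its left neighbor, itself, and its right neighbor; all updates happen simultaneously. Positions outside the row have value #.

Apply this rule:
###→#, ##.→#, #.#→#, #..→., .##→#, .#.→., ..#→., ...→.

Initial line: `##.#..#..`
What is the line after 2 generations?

###......

generation 1: ###......
generation 2: ###......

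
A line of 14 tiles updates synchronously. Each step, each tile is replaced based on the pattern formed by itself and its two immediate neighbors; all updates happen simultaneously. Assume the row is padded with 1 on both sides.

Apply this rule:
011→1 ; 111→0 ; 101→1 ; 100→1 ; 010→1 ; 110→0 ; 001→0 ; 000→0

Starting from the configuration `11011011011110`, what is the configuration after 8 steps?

step 1: 00110110110001
step 2: 10101101101001
step 3: 01111011011101
step 4: 11000110110011
step 5: 00100101101010
step 6: 10110111011111
step 7: 01101100110000
step 8: 11011010101000

11011010101000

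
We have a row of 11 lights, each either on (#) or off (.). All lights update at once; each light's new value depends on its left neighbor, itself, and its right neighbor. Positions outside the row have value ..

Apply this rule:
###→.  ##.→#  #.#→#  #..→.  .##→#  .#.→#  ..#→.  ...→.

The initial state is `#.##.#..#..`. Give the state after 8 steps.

#....#..#..

######..#..
#....#..#..
#....#..#..  (fixed point — unchanged through step 8)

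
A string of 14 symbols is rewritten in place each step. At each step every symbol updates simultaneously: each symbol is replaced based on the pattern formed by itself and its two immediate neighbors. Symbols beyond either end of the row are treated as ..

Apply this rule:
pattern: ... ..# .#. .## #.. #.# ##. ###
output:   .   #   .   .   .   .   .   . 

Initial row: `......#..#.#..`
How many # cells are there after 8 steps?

1

.....#..#.....
....#..#......
...#..#.......
..#..#........
.#..#.........
#..#..........
..#...........
.#............
count of #: 1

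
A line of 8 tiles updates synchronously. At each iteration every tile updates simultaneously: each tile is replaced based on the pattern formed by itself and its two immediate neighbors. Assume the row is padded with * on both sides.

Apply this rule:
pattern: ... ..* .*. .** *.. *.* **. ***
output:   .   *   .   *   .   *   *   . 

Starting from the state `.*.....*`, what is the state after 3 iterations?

*.....**
*....**.
*...****

*...****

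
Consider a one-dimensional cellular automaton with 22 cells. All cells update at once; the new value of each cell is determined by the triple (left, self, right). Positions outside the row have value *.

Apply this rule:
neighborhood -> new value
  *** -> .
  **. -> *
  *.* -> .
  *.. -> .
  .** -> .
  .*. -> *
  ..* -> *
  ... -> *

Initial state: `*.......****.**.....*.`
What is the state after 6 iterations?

*......*.***.**.....*.

*.******...*..*.*****.
*......*.***.**.....*.
*.******...*..*.*****.  (repeats iteration 1; period 2)
iteration 6: *......*.***.**.....*.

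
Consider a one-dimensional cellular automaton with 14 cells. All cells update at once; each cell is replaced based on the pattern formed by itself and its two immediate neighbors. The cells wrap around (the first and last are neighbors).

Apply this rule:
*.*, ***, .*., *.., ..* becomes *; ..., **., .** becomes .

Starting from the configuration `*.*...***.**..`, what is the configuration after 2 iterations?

****.*.*.*..**
***.********.*

***.********.*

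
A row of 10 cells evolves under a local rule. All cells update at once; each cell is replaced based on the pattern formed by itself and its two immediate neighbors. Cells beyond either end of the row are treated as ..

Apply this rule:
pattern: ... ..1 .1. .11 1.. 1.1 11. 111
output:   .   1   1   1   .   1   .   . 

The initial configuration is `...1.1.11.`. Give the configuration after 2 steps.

step 1: ..111111..
step 2: .11.......

.11.......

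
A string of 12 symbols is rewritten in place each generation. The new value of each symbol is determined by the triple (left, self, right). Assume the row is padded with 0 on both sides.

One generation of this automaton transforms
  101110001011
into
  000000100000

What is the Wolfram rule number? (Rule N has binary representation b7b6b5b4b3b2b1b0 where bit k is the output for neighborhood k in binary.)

position 3: 111 → 0  (bit 7 = 0)
position 4: 110 → 0  (bit 6 = 0)
position 1: 101 → 0  (bit 5 = 0)
position 5: 100 → 0  (bit 4 = 0)
position 2: 011 → 0  (bit 3 = 0)
position 0: 010 → 0  (bit 2 = 0)
position 7: 001 → 0  (bit 1 = 0)
position 6: 000 → 1  (bit 0 = 1)
bits b7..b0 = 00000001 = 1

1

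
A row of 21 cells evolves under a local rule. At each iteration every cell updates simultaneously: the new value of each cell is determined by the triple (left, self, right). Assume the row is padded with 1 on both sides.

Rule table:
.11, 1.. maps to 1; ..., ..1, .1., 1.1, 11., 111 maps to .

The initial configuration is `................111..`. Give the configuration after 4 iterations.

1..1...............1.

iteration 1: 1...............1..1.
iteration 2: .1...............1...
iteration 3: ..1...............1..
iteration 4: 1..1...............1.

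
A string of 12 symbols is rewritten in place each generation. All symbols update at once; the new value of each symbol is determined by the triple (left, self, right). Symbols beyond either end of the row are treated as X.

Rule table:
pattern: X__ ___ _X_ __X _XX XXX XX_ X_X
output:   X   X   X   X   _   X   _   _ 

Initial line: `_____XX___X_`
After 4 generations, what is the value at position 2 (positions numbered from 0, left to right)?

_

XXXXX__XXXX_
XXXX_XX_XX__
XXX_______XX
XX_XXXXXXX_X
position 2 holds _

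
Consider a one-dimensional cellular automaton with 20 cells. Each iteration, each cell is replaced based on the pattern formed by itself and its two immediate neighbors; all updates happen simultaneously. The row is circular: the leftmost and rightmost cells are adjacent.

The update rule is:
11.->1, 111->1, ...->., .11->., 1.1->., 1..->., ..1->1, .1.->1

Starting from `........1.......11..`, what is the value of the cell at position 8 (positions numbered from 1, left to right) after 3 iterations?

.......11......1.1..
......1.1.....11.1..
.....11.1....1.1.1..
position 8 holds .

.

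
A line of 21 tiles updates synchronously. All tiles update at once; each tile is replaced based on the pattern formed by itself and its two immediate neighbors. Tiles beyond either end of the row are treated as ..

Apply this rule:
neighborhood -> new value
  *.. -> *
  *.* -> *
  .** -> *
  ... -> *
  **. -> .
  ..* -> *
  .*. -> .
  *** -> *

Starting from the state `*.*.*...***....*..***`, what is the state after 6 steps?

*****.****.****.*.*.*

.*.*.*****.****.****.
*.*.*****.****.****.*
.*.*****.****.****.*.
*.*****.****.****.*.*
.*****.****.****.*.*.
*****.****.****.*.*.*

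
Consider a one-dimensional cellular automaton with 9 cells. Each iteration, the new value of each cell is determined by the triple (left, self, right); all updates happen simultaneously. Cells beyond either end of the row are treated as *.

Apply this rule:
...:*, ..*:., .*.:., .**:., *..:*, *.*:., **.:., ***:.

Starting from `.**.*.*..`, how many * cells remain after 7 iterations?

.......*.
******...
......**.
*****....
.....***.
****.....
....****.
count of *: 4

4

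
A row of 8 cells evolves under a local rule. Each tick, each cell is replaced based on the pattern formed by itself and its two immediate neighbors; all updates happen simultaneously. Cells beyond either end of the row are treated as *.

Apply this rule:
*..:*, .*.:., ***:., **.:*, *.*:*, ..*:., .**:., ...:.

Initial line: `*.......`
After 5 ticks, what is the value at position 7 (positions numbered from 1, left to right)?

.

**......
.**.....
*.**....
**.**...
.**.**..
position 7 holds .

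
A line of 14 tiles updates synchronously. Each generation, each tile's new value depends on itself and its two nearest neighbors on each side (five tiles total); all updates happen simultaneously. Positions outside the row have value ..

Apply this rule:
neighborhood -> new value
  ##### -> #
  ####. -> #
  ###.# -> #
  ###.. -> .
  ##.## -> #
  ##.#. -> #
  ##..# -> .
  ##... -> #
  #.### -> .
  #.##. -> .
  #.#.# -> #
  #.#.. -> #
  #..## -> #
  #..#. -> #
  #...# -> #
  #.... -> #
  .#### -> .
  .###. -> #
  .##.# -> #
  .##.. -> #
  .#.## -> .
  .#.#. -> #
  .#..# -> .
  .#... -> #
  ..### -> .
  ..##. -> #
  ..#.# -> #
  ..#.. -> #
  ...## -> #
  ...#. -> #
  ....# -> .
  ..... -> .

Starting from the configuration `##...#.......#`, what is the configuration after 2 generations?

########....##
..#####.##.###

..#####.##.###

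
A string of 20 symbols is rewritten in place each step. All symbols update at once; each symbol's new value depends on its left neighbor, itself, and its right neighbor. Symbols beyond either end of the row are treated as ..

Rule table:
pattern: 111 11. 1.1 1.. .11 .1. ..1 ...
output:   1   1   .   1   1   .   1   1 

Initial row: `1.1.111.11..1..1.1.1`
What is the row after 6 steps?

step 1: ....111.1111.11.....
step 2: 1111111.1111.1111111
step 3: 1111111.1111.1111111  (fixed point — unchanged through step 6)

1111111.1111.1111111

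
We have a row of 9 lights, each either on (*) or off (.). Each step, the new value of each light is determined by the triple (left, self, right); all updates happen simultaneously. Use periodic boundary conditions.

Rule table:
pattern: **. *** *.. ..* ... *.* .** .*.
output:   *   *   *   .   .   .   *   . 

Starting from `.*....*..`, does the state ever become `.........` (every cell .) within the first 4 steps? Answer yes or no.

no

step 1: ..*....*.
step 2: ...*....*
step 3: *...*....
step 4: .*...*...
step 4 is .*...*..., still not uniform .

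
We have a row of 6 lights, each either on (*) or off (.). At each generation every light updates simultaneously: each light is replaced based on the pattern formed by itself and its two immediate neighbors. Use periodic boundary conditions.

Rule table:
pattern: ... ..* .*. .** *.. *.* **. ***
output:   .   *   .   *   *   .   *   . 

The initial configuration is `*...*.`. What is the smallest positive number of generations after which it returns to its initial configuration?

2

.*.*..
*...*.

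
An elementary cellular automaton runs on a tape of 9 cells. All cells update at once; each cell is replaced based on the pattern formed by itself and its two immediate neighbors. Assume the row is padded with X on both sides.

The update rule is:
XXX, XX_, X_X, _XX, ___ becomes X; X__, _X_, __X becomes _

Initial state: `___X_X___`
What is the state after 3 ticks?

tick 1: _X__X__X_
tick 2: X_______X
tick 3: X_XXXXX_X

X_XXXXX_X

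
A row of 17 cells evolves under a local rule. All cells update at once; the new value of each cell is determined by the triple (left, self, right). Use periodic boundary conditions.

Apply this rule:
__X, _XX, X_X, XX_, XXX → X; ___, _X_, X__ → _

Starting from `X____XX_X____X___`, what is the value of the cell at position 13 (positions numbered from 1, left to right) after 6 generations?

_

____XXXX____X___X
___XXXXX___X___X_
__XXXXXX__X___X__
_XXXXXXX_X___X___
XXXXXXXXX___X____
XXXXXXXXX__X____X
position 13 holds _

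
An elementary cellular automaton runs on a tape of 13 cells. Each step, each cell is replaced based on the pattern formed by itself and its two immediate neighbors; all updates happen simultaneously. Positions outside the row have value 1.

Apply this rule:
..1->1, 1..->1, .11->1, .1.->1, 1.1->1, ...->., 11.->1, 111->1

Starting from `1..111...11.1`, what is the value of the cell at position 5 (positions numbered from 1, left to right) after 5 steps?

1

1111111.11111
1111111111111
1111111111111  (fixed point — unchanged through step 5)
position 5 holds 1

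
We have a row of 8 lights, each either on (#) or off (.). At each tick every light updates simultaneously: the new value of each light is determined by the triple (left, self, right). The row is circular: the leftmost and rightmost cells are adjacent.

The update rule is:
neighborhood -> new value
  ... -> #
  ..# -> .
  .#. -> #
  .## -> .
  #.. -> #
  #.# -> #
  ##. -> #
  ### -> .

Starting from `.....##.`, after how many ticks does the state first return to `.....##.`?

####..##
...##...
##..####
.##.....
..######
#......#
######..
.....##.

8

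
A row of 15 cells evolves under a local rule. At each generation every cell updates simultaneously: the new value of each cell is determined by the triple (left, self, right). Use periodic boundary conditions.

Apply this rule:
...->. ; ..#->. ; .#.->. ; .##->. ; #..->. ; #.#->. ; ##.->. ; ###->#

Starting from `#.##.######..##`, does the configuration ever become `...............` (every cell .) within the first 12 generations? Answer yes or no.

yes

......####....#
.......##......
...............
all cells are . at generation 3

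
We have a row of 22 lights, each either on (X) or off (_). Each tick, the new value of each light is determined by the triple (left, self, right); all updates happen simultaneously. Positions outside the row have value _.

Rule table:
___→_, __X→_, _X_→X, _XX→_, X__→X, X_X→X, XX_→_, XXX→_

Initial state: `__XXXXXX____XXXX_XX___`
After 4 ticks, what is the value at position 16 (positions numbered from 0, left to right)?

_

tick 1: ________X_______X__X__
tick 2: ________XX______XX_XX_
tick 3: __________X_______X__X
tick 4: __________XX______XX_X
position 16 holds _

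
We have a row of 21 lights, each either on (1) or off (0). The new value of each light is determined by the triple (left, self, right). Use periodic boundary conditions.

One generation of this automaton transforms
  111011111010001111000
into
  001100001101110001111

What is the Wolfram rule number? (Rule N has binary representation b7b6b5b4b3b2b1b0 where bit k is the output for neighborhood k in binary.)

position 1: 111 → 0  (bit 7 = 0)
position 2: 110 → 1  (bit 6 = 1)
position 3: 101 → 1  (bit 5 = 1)
position 11: 100 → 1  (bit 4 = 1)
position 0: 011 → 0  (bit 3 = 0)
position 10: 010 → 0  (bit 2 = 0)
position 13: 001 → 1  (bit 1 = 1)
position 12: 000 → 1  (bit 0 = 1)
bits b7..b0 = 01110011 = 115

115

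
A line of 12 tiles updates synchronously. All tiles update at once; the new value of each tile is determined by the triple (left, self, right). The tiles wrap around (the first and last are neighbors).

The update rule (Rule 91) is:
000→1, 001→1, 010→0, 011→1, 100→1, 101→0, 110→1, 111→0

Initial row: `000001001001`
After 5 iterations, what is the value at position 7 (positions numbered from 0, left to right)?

1

111110110110
100010110110
011100110110
110111110111
010100010100
position 7 holds 1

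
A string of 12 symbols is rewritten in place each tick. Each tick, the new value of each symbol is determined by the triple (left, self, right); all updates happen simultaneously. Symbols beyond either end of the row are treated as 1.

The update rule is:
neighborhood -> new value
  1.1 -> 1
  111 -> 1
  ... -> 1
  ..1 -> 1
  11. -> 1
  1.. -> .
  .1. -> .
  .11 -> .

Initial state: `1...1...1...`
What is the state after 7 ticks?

tick 1: 1.11..11..11
tick 2: 11.1.1.1.1.1
tick 3: 111.1.1.1.1.
tick 4: 1111.1.1.1.1
tick 5: 11111.1.1.1.
tick 6: 111111.1.1.1
tick 7: 1111111.1.1.

1111111.1.1.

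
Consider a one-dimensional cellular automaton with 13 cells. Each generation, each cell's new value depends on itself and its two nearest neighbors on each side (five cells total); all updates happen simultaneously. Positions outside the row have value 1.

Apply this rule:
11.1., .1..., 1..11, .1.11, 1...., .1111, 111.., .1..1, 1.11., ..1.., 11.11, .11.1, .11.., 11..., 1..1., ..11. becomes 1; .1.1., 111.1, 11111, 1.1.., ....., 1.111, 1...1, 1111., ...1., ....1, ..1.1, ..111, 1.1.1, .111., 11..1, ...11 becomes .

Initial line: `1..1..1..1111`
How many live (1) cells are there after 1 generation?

9

generation 1: 1.1111111.1..
count of 1: 9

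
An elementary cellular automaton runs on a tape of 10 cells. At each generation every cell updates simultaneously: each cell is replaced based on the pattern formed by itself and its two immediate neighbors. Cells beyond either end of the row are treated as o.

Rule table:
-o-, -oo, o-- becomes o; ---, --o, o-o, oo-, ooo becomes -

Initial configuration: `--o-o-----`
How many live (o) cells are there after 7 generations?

5

generation 1: o-o-oo----
generation 2: --o-o-o---
generation 3: o-o-o-oo--
generation 4: --o-o-o-o-
generation 5: o-o-o-o-o-
generation 6: --o-o-o-o-  (repeats generation 4; period 2)
generation 7: o-o-o-o-o-
count of o: 5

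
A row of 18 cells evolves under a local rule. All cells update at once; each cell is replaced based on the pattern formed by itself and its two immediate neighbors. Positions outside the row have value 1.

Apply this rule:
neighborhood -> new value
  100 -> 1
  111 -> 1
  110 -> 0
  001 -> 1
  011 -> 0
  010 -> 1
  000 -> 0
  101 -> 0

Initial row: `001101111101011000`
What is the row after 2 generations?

101001010111101100

110000111001000101
101001010111101100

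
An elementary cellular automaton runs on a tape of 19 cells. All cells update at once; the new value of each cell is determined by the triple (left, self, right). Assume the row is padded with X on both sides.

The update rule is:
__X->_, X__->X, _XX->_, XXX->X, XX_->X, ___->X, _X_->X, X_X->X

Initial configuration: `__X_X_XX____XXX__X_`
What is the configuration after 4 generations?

X_XXXX_XXXX__XXX_XX
XX_XXXX_XXXX__XXX_X
XXX_XXXX_XXXX__XXX_
XXXX_XXXX_XXXX__XXX

XXXX_XXXX_XXXX__XXX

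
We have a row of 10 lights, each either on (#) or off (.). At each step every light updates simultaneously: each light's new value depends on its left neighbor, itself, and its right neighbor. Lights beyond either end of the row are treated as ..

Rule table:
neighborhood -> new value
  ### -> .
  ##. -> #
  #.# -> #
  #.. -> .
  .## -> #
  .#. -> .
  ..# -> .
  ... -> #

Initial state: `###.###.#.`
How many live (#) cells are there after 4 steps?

step 1: #.###.##..
step 2: .##.####.#
step 3: .####..##.
step 4: .#..#..##.
count of #: 4

4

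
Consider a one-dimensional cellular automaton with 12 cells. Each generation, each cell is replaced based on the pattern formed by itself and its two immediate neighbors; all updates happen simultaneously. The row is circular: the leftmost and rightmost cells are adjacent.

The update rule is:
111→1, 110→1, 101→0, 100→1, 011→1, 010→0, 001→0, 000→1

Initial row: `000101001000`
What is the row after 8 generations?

111111110111

110000100111
111110010111
111111000111
111111110111
111111110111  (fixed point — unchanged through generation 8)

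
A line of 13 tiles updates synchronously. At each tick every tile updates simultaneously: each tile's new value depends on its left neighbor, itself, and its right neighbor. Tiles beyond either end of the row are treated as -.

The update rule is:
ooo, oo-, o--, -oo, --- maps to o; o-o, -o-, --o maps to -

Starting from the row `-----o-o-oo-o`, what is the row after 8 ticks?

tick 1: oooo-----oo--
tick 2: oooooooo-oooo
tick 3: oooooooo-oooo  (fixed point — unchanged through tick 8)

oooooooo-oooo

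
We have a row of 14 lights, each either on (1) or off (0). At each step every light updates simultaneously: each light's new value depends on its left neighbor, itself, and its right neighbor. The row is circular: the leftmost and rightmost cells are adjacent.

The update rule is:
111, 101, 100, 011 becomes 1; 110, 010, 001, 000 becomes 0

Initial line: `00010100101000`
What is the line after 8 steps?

00001010010100
00000101001010
00000010100101
10000001010010
01000000101001
10100000010100
01010000001010
00101000000101

00101000000101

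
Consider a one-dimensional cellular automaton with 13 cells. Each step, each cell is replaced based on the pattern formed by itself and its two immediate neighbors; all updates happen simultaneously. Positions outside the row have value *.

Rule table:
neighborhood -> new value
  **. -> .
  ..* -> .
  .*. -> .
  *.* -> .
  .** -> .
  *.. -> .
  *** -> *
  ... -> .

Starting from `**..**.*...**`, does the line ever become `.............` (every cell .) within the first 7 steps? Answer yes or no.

*...........*
.............
all cells are . at step 2

yes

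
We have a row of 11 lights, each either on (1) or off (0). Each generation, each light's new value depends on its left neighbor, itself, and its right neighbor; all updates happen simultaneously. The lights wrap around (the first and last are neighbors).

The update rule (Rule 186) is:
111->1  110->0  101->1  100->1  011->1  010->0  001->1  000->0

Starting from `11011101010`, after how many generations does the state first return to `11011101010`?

generation 1: 10111010101
generation 2: 01110101011
generation 3: 11101010110
generation 4: 11010101101
generation 5: 10101011011
generation 6: 01010110111
generation 7: 10101101110
generation 8: 01011011101
generation 9: 10110111010
generation 10: 01101110101
generation 11: 11011101010

11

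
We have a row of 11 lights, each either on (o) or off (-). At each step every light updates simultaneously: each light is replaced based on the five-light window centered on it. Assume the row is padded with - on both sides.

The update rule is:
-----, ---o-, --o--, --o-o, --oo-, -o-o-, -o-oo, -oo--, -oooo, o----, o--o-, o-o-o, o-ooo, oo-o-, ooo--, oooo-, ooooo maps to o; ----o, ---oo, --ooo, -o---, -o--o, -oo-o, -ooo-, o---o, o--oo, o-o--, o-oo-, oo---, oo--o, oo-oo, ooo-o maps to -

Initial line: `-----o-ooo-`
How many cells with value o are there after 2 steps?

4

ooo-oooo-o-
----ooo-o--
count of o: 4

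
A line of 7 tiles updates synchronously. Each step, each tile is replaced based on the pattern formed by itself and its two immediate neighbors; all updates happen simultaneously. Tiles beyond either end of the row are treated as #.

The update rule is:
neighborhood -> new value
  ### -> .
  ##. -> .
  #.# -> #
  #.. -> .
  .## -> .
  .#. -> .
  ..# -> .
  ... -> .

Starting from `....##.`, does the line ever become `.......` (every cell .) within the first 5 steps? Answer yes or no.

......#
.......
all cells are . at step 2

yes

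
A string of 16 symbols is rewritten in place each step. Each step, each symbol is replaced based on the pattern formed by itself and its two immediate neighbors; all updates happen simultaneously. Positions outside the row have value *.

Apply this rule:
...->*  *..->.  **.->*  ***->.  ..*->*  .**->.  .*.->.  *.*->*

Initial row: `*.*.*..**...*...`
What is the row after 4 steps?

**.*..*.*.**..**
.**..*.*.*.*.*..
*.*.*.*.*.*.*..*
**.*.*.*.*.*..*.

**.*.*.*.*.*..*.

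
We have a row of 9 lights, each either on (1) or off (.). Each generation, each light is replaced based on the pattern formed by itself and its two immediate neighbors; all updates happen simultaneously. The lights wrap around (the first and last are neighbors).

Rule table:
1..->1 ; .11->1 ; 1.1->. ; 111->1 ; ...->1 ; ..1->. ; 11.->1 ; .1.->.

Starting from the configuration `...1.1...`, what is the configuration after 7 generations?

11111.111

11....111
11111.111
11111.111  (fixed point — unchanged through generation 7)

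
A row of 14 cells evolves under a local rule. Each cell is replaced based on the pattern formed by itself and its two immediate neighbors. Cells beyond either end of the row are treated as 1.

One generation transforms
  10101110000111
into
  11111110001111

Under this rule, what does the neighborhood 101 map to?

1

At position 1 the neighborhood is 101; the next row has 1 there.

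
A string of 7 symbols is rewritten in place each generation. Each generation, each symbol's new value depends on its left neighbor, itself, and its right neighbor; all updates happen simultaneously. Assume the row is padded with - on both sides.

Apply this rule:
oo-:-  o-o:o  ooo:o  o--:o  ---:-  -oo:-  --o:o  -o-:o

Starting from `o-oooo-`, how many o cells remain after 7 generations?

4

generation 1: oo-oo-o
generation 2: --o--oo
generation 3: -oooo--
generation 4: o-oo-o-
generation 5: oo--ooo
generation 6: --oo-o-
generation 7: -o--ooo
count of o: 4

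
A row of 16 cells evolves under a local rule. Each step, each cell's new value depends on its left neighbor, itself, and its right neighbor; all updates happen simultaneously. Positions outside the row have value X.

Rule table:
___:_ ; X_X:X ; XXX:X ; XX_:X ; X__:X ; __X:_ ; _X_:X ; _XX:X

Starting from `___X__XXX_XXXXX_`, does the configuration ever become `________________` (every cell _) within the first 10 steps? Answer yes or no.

no

X__XX_XXXXXXXXXX
XX_XXXXXXXXXXXXX
XXXXXXXXXXXXXXXX
XXXXXXXXXXXXXXXX  (fixed point — unchanged through step 10)
step 10 is XXXXXXXXXXXXXXXX, still not uniform _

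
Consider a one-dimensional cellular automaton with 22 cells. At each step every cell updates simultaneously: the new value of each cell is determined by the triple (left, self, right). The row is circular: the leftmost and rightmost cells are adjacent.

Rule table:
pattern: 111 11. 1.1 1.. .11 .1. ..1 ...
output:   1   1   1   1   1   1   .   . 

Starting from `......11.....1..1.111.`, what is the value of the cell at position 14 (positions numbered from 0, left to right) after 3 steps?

1

......111....11.111111
1.....1111...111111111
11....11111..111111111
position 14 holds 1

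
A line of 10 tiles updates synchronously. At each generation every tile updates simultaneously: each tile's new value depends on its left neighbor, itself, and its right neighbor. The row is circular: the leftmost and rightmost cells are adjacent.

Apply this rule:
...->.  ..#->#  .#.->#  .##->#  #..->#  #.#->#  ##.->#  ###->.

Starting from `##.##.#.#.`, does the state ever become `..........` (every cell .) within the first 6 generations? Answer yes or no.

generation 1: ##########
generation 2: ..........
all cells are . at generation 2

yes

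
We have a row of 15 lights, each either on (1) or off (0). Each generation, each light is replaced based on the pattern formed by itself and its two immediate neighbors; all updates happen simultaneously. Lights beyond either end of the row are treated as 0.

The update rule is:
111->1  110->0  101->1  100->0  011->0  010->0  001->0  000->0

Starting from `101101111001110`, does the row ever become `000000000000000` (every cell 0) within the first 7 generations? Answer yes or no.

yes

010010110000100
000001000000000
000000000000000
all cells are 0 at generation 3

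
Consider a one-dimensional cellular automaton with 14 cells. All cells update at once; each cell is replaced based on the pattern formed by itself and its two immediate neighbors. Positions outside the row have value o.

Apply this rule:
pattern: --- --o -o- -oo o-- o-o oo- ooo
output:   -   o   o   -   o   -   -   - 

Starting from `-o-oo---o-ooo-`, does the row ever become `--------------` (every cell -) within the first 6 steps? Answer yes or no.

no

step 1: -o---o-oo-----
step 2: -oo-oo---o---o
step 3: ------o-ooo-o-
step 4: o----oo-----o-
step 5: -o--o--o---oo-
step 6: -oooooooo-o---
step 6 is -oooooooo-o---, still not uniform -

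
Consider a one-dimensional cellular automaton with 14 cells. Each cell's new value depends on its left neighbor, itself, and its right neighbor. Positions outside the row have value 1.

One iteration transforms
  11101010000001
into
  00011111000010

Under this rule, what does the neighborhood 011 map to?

At position 13 the neighborhood is 011; the next row has 0 there.

0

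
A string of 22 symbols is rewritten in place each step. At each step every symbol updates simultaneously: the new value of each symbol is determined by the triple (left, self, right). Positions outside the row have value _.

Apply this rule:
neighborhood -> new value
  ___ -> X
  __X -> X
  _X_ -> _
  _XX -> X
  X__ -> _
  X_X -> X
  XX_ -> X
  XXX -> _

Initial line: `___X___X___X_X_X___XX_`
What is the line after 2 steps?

step 1: XXX__XX__XX_X_X__XXXX_
step 2: X_X_XXX_XXXX_X__XX__X_

X_X_XXX_XXXX_X__XX__X_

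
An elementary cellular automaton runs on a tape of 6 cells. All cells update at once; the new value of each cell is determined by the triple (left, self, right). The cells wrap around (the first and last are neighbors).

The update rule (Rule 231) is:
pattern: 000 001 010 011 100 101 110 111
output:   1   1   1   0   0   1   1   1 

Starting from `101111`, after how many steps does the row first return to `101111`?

6

110111
111011
111101
111110
011111
101111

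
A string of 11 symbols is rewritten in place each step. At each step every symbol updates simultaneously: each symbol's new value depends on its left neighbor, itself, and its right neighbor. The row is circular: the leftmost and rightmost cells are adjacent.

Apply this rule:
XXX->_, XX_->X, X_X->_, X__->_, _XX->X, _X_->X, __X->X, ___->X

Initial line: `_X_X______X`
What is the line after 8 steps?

_X_X_XXXXXX
_X_X_X____X
_X_X_X_XXXX
_X_X_X_X__X
_X_X_X_X_XX
_X_X_X_X_XX  (fixed point — unchanged through step 8)

_X_X_X_X_XX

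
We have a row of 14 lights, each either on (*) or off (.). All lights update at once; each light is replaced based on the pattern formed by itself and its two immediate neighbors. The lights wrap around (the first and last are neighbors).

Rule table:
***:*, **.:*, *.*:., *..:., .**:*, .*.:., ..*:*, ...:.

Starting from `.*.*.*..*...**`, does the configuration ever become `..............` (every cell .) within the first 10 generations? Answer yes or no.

.......*...***
......*...****
.....*...*****
....*...******
...*...*******
..*...********
.*...*********
....**********
...***********
..************
generation 10 is ..************, still not uniform .

no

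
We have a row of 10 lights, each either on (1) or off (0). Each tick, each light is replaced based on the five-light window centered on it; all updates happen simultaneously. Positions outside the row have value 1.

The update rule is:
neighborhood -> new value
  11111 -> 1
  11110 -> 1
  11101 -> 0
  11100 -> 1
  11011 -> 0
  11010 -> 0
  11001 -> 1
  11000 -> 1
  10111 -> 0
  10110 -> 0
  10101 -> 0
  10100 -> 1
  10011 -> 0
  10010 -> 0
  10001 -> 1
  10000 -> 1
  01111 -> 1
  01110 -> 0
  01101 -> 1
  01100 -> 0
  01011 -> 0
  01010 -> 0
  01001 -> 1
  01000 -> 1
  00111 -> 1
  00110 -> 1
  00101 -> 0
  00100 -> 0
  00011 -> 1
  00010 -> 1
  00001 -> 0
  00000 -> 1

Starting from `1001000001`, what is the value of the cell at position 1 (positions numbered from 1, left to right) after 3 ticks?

1100111011
1110100001
1100111011
position 1 holds 1

1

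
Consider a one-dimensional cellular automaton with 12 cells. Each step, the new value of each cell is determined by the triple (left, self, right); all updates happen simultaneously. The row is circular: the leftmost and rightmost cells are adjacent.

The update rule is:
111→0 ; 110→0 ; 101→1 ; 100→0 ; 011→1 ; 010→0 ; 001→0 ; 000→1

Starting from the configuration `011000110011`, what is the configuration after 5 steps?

110010100010
100001001001
001100000001
001001111100
100001000001

100001000001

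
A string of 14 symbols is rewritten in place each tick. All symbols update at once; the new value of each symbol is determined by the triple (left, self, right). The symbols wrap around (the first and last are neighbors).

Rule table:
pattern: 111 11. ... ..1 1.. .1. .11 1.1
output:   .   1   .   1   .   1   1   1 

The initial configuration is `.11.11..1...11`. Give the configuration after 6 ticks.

.11111..1111..

111111.11..111
.....1111.11..
....11..1111..
...111.11..1..
..11.1111.11..
.11111..1111..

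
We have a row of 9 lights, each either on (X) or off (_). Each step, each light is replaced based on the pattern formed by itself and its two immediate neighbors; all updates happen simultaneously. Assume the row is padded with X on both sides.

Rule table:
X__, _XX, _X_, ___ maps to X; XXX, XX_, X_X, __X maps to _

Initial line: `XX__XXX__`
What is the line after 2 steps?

X_X_XX_X_

__X_X__X_
X_X_XX_X_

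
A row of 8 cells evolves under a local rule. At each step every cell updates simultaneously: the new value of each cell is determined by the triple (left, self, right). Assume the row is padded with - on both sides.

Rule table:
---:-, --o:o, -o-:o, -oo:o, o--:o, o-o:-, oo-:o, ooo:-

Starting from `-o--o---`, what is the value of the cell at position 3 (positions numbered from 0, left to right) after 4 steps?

oooooo--
o----oo-
oo--oooo
ooooo--o
position 3 holds o

o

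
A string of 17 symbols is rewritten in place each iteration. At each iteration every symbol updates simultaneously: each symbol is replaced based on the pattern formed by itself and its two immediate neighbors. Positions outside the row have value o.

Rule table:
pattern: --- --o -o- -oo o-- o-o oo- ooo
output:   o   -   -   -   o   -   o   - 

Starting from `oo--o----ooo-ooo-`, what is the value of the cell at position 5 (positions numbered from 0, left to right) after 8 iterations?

-oo--ooo---o---o-
--oo---ooo--oo---
o--ooo---oo--ooo-
oo---ooo--oo---o-
-ooo---oo--ooo---
---ooo--oo---ooo-
oo---oo--ooo---o-
-ooo--oo---ooo---
position 5 holds -

-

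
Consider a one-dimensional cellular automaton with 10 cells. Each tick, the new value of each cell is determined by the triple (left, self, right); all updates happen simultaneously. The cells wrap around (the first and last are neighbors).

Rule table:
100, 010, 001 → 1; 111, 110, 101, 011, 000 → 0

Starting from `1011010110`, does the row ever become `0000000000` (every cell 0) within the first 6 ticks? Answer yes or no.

tick 1: 1000010000
tick 2: 1100111001
tick 3: 0011000110
tick 4: 0100101001
tick 5: 0111101111
tick 6: 0000000000
all cells are 0 at tick 6

yes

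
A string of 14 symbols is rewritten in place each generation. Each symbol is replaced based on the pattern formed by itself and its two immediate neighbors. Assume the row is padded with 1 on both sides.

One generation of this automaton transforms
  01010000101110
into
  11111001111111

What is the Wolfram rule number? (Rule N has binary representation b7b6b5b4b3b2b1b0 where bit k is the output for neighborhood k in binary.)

254

position 11: 111 → 1  (bit 7 = 1)
position 12: 110 → 1  (bit 6 = 1)
position 0: 101 → 1  (bit 5 = 1)
position 4: 100 → 1  (bit 4 = 1)
position 10: 011 → 1  (bit 3 = 1)
position 1: 010 → 1  (bit 2 = 1)
position 7: 001 → 1  (bit 1 = 1)
position 5: 000 → 0  (bit 0 = 0)
bits b7..b0 = 11111110 = 254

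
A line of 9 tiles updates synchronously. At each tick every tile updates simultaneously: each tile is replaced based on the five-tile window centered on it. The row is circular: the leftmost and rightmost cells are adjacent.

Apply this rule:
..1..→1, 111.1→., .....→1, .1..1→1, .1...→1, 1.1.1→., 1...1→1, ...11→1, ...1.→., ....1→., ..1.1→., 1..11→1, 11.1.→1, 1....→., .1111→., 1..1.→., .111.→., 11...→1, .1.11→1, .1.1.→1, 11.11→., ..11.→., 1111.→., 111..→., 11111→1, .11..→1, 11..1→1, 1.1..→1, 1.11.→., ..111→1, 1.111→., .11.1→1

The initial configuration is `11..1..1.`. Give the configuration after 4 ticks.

tick 1: .11.11..1
tick 2: 1.1..11..
tick 3: .1111.11.
tick 4: 11.....11

11.....11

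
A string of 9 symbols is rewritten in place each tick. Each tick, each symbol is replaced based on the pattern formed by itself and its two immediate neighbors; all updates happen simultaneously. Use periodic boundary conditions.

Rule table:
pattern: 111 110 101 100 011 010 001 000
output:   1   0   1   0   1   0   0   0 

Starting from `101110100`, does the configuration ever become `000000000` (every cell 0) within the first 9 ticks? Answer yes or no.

tick 1: 011101000
tick 2: 011010000
tick 3: 010100000
tick 4: 001000000
tick 5: 000000000
all cells are 0 at tick 5

yes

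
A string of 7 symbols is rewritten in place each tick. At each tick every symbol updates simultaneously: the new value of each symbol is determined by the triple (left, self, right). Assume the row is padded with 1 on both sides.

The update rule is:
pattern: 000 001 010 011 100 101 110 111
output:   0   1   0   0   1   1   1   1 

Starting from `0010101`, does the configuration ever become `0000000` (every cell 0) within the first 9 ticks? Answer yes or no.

1101010
1110101
1111010
1111101
1111110
1111111
1111111  (fixed point — unchanged through tick 9)
tick 9 is 1111111, still not uniform 0

no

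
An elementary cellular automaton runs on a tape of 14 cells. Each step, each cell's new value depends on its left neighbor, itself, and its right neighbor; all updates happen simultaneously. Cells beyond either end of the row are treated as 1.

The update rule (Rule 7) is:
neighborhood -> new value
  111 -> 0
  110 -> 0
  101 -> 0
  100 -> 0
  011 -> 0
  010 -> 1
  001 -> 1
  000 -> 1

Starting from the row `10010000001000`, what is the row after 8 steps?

01000000000000

00110111111011
01000000000000
01011111111111
01000000000000  (repeats step 2; period 2)
step 8: 01000000000000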